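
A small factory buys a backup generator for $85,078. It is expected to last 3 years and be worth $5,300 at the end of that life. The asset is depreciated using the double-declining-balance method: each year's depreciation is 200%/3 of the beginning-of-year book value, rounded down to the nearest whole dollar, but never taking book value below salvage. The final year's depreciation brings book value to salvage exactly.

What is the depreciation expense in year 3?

$4,154

Depreciable base = $85,078 − $5,300 = $79,778.
Year 1: ⌊$85,078 × 200%/3⌋ = $56,718. Book value $28,360.
Year 2: ⌊$28,360 × 200%/3⌋ = $18,906. Book value $9,454.
Year 3 (final): $9,454 − $5,300 = $4,154. Book value $5,300.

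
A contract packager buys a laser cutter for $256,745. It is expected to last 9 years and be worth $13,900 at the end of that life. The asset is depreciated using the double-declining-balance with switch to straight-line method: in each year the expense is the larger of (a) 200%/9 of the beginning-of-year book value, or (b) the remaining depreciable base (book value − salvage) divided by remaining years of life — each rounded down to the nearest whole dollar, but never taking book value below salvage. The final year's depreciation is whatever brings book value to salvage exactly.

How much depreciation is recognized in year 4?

Depreciable base = $256,745 − $13,900 = $242,845.
Year 1: DB = ⌊$256,745 × 200%/9⌋ = $57,054; SL = ⌊$242,845/9⌋ = $26,982 → take DB $57,054. Book value $199,691.
Year 2: DB = ⌊$199,691 × 200%/9⌋ = $44,375; SL = ⌊$185,791/8⌋ = $23,223 → take DB $44,375. Book value $155,316.
Year 3: DB = ⌊$155,316 × 200%/9⌋ = $34,514; SL = ⌊$141,416/7⌋ = $20,202 → take DB $34,514. Book value $120,802.
Year 4: DB = ⌊$120,802 × 200%/9⌋ = $26,844; SL = ⌊$106,902/6⌋ = $17,817 → take DB $26,844. Book value $93,958.

$26,844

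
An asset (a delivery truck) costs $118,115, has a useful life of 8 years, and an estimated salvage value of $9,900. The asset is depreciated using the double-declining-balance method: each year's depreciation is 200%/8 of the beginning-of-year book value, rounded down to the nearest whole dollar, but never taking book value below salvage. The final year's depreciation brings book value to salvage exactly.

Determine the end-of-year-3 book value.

Depreciable base = $118,115 − $9,900 = $108,215.
Year 1: ⌊$118,115 × 200%/8⌋ = $29,528. Book value $88,587.
Year 2: ⌊$88,587 × 200%/8⌋ = $22,146. Book value $66,441.
Year 3: ⌊$66,441 × 200%/8⌋ = $16,610. Book value $49,831.

$49,831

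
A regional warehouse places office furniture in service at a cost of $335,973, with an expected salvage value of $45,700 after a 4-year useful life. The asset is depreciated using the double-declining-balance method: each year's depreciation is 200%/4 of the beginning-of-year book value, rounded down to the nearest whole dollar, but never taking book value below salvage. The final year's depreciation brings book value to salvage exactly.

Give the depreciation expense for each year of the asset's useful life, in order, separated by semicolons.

Depreciable base = $335,973 − $45,700 = $290,273.
Year 1: ⌊$335,973 × 200%/4⌋ = $167,986. Book value $167,987.
Year 2: ⌊$167,987 × 200%/4⌋ = $83,993. Book value $83,994.
Year 3: ⌊$83,994 × 200%/4⌋ = $41,997, capped at $38,294. Book value $45,700.
Year 4 (final): $45,700 − $45,700 = $0. Book value $45,700.

$167,986; $83,993; $38,294; $0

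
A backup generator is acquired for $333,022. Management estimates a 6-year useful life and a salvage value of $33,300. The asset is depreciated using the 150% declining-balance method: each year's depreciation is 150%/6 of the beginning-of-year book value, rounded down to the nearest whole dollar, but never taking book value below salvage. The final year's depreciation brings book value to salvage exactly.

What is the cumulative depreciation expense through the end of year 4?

Depreciable base = $333,022 − $33,300 = $299,722.
Year 1: ⌊$333,022 × 150%/6⌋ = $83,255. Book value $249,767.
Year 2: ⌊$249,767 × 150%/6⌋ = $62,441. Book value $187,326.
Year 3: ⌊$187,326 × 150%/6⌋ = $46,831. Book value $140,495.
Year 4: ⌊$140,495 × 150%/6⌋ = $35,123. Book value $105,372.
Accumulated through year 4 = $333,022 − $105,372 = $227,650.

$227,650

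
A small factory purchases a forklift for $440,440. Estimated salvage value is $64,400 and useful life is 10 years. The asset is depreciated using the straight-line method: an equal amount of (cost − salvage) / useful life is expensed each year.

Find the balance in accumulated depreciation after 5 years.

Depreciable base = $440,440 − $64,400 = $376,040.
Annual expense = $376,040 / 10 = $37,604.
End of year 1: book value $402,836.
End of year 2: book value $365,232.
End of year 3: book value $327,628.
End of year 4: book value $290,024.
End of year 5: book value $252,420.
Accumulated through year 5 = $440,440 − $252,420 = $188,020.

$188,020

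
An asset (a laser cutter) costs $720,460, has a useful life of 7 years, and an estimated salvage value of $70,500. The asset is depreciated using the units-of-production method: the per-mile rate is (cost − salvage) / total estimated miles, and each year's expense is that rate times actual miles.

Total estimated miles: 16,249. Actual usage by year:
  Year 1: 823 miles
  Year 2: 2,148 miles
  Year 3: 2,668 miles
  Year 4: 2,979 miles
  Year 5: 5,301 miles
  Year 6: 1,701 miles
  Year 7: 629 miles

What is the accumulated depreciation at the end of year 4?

Depreciable base = $720,460 − $70,500 = $649,960.
Rate = $649,960 / 16,249 miles = $40 per mile.
Year 1: 823 × $40 = $32,920. Book value $687,540.
Year 2: 2,148 × $40 = $85,920. Book value $601,620.
Year 3: 2,668 × $40 = $106,720. Book value $494,900.
Year 4: 2,979 × $40 = $119,160. Book value $375,740.
Accumulated through year 4 = $720,460 − $375,740 = $344,720.

$344,720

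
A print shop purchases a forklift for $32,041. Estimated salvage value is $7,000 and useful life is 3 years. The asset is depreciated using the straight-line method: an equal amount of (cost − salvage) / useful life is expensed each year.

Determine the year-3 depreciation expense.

Depreciable base = $32,041 − $7,000 = $25,041.
Annual expense = $25,041 / 3 = $8,347.

$8,347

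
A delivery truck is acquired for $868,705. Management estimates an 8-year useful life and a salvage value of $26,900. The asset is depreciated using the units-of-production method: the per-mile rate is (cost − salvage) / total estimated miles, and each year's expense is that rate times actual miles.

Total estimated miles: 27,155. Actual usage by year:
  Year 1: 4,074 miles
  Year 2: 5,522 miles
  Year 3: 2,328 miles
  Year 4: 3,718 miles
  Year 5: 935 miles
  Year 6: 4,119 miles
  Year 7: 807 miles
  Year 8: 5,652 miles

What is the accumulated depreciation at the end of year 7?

Depreciable base = $868,705 − $26,900 = $841,805.
Rate = $841,805 / 27,155 miles = $31 per mile.
Year 1: 4,074 × $31 = $126,294. Book value $742,411.
Year 2: 5,522 × $31 = $171,182. Book value $571,229.
Year 3: 2,328 × $31 = $72,168. Book value $499,061.
Year 4: 3,718 × $31 = $115,258. Book value $383,803.
Year 5: 935 × $31 = $28,985. Book value $354,818.
Year 6: 4,119 × $31 = $127,689. Book value $227,129.
Year 7: 807 × $31 = $25,017. Book value $202,112.
Accumulated through year 7 = $868,705 − $202,112 = $666,593.

$666,593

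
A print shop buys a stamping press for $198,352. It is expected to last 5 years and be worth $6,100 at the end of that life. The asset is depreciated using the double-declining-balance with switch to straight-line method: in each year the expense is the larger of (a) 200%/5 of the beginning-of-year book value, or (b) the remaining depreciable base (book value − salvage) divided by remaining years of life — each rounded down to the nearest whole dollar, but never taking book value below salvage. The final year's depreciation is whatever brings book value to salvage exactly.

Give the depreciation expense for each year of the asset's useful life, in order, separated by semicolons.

Depreciable base = $198,352 − $6,100 = $192,252.
Year 1: DB = ⌊$198,352 × 200%/5⌋ = $79,340; SL = ⌊$192,252/5⌋ = $38,450 → take DB $79,340. Book value $119,012.
Year 2: DB = ⌊$119,012 × 200%/5⌋ = $47,604; SL = ⌊$112,912/4⌋ = $28,228 → take DB $47,604. Book value $71,408.
Year 3: DB = ⌊$71,408 × 200%/5⌋ = $28,563; SL = ⌊$65,308/3⌋ = $21,769 → take DB $28,563. Book value $42,845.
Year 4: DB = ⌊$42,845 × 200%/5⌋ = $17,138; SL = ⌊$36,745/2⌋ = $18,372 → take SL $18,372. Book value $24,473.
Year 5 (final): $24,473 − $6,100 = $18,373. Book value $6,100.

$79,340; $47,604; $28,563; $18,372; $18,373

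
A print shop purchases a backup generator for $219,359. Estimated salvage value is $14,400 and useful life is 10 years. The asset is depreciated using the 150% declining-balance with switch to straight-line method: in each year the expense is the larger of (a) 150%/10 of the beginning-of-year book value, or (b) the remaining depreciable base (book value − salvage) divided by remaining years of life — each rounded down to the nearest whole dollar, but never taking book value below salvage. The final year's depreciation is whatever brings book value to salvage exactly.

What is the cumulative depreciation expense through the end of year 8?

$171,785

Depreciable base = $219,359 − $14,400 = $204,959.
Year 1: DB = ⌊$219,359 × 150%/10⌋ = $32,903; SL = ⌊$204,959/10⌋ = $20,495 → take DB $32,903. Book value $186,456.
Year 2: DB = ⌊$186,456 × 150%/10⌋ = $27,968; SL = ⌊$172,056/9⌋ = $19,117 → take DB $27,968. Book value $158,488.
Year 3: DB = ⌊$158,488 × 150%/10⌋ = $23,773; SL = ⌊$144,088/8⌋ = $18,011 → take DB $23,773. Book value $134,715.
Year 4: DB = ⌊$134,715 × 150%/10⌋ = $20,207; SL = ⌊$120,315/7⌋ = $17,187 → take DB $20,207. Book value $114,508.
Year 5: DB = ⌊$114,508 × 150%/10⌋ = $17,176; SL = ⌊$100,108/6⌋ = $16,684 → take DB $17,176. Book value $97,332.
Year 6: DB = ⌊$97,332 × 150%/10⌋ = $14,599; SL = ⌊$82,932/5⌋ = $16,586 → take SL $16,586. Book value $80,746.
Year 7: DB = ⌊$80,746 × 150%/10⌋ = $12,111; SL = ⌊$66,346/4⌋ = $16,586 → take SL $16,586. Book value $64,160.
Year 8: DB = ⌊$64,160 × 150%/10⌋ = $9,624; SL = ⌊$49,760/3⌋ = $16,586 → take SL $16,586. Book value $47,574.
Accumulated through year 8 = $219,359 − $47,574 = $171,785.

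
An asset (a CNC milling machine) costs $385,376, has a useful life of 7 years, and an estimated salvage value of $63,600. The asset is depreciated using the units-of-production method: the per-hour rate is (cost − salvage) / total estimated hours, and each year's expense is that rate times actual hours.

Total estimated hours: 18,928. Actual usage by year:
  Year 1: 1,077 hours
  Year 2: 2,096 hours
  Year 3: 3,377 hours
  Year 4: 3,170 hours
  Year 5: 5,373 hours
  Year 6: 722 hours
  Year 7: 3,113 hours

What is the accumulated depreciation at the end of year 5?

Depreciable base = $385,376 − $63,600 = $321,776.
Rate = $321,776 / 18,928 hours = $17 per hour.
Year 1: 1,077 × $17 = $18,309. Book value $367,067.
Year 2: 2,096 × $17 = $35,632. Book value $331,435.
Year 3: 3,377 × $17 = $57,409. Book value $274,026.
Year 4: 3,170 × $17 = $53,890. Book value $220,136.
Year 5: 5,373 × $17 = $91,341. Book value $128,795.
Accumulated through year 5 = $385,376 − $128,795 = $256,581.

$256,581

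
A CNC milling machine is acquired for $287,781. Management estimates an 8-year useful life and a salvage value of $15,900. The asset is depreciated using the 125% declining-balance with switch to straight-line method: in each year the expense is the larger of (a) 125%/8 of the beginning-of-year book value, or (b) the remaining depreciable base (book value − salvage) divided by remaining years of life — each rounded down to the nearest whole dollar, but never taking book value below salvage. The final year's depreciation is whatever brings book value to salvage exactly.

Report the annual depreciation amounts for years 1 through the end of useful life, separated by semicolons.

$44,965; $37,940; $32,011; $31,393; $31,393; $31,393; $31,393; $31,393

Depreciable base = $287,781 − $15,900 = $271,881.
Year 1: DB = ⌊$287,781 × 125%/8⌋ = $44,965; SL = ⌊$271,881/8⌋ = $33,985 → take DB $44,965. Book value $242,816.
Year 2: DB = ⌊$242,816 × 125%/8⌋ = $37,940; SL = ⌊$226,916/7⌋ = $32,416 → take DB $37,940. Book value $204,876.
Year 3: DB = ⌊$204,876 × 125%/8⌋ = $32,011; SL = ⌊$188,976/6⌋ = $31,496 → take DB $32,011. Book value $172,865.
Year 4: DB = ⌊$172,865 × 125%/8⌋ = $27,010; SL = ⌊$156,965/5⌋ = $31,393 → take SL $31,393. Book value $141,472.
Year 5: DB = ⌊$141,472 × 125%/8⌋ = $22,105; SL = ⌊$125,572/4⌋ = $31,393 → take SL $31,393. Book value $110,079.
Year 6: DB = ⌊$110,079 × 125%/8⌋ = $17,199; SL = ⌊$94,179/3⌋ = $31,393 → take SL $31,393. Book value $78,686.
Year 7: DB = ⌊$78,686 × 125%/8⌋ = $12,294; SL = ⌊$62,786/2⌋ = $31,393 → take SL $31,393. Book value $47,293.
Year 8 (final): $47,293 − $15,900 = $31,393. Book value $15,900.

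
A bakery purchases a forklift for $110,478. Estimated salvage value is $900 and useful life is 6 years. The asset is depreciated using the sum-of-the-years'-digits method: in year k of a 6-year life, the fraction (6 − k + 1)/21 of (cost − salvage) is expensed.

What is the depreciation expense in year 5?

$10,436

Depreciable base = $110,478 − $900 = $109,578.
Sum of the years' digits = 6+5+4+3+2+1 = 21.
Year 1: $109,578 × 6/21 = $31,308. Book value $79,170.
Year 2: $109,578 × 5/21 = $26,090. Book value $53,080.
Year 3: $109,578 × 4/21 = $20,872. Book value $32,208.
Year 4: $109,578 × 3/21 = $15,654. Book value $16,554.
Year 5: $109,578 × 2/21 = $10,436. Book value $6,118.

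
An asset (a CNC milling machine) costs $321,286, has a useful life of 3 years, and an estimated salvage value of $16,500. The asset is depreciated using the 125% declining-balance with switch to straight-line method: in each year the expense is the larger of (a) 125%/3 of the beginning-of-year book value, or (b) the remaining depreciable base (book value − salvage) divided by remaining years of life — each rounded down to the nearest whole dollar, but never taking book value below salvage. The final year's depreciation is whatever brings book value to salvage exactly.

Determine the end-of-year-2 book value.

Depreciable base = $321,286 − $16,500 = $304,786.
Year 1: DB = ⌊$321,286 × 125%/3⌋ = $133,869; SL = ⌊$304,786/3⌋ = $101,595 → take DB $133,869. Book value $187,417.
Year 2: DB = ⌊$187,417 × 125%/3⌋ = $78,090; SL = ⌊$170,917/2⌋ = $85,458 → take SL $85,458. Book value $101,959.

$101,959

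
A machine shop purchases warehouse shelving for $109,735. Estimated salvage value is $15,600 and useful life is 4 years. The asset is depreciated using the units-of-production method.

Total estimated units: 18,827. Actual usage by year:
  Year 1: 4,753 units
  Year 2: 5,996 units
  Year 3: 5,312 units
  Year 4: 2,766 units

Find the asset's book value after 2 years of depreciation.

$55,990

Depreciable base = $109,735 − $15,600 = $94,135.
Rate = $94,135 / 18,827 units = $5 per unit.
Year 1: 4,753 × $5 = $23,765. Book value $85,970.
Year 2: 5,996 × $5 = $29,980. Book value $55,990.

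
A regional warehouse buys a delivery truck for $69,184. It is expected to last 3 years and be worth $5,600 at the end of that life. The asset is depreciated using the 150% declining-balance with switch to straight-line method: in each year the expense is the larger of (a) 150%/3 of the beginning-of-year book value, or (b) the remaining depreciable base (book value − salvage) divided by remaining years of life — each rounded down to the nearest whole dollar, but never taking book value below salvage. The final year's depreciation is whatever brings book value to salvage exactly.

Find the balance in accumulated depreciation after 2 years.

Depreciable base = $69,184 − $5,600 = $63,584.
Year 1: DB = ⌊$69,184 × 150%/3⌋ = $34,592; SL = ⌊$63,584/3⌋ = $21,194 → take DB $34,592. Book value $34,592.
Year 2: DB = ⌊$34,592 × 150%/3⌋ = $17,296; SL = ⌊$28,992/2⌋ = $14,496 → take DB $17,296. Book value $17,296.
Accumulated through year 2 = $69,184 − $17,296 = $51,888.

$51,888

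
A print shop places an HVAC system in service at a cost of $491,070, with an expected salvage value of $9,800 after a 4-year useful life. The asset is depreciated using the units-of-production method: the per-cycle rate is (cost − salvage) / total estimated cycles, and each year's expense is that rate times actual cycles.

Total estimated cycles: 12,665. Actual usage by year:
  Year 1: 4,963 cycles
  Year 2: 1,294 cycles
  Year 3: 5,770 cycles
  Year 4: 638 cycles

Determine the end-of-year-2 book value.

$253,304

Depreciable base = $491,070 − $9,800 = $481,270.
Rate = $481,270 / 12,665 cycles = $38 per cycle.
Year 1: 4,963 × $38 = $188,594. Book value $302,476.
Year 2: 1,294 × $38 = $49,172. Book value $253,304.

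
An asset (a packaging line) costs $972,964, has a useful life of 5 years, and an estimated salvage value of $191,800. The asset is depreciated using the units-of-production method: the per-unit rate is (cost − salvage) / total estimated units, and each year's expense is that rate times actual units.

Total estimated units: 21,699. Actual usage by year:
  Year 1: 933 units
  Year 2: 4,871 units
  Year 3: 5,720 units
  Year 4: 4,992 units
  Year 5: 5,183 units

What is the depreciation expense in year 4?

$179,712

Depreciable base = $972,964 − $191,800 = $781,164.
Rate = $781,164 / 21,699 units = $36 per unit.
Year 1: 933 × $36 = $33,588. Book value $939,376.
Year 2: 4,871 × $36 = $175,356. Book value $764,020.
Year 3: 5,720 × $36 = $205,920. Book value $558,100.
Year 4: 4,992 × $36 = $179,712. Book value $378,388.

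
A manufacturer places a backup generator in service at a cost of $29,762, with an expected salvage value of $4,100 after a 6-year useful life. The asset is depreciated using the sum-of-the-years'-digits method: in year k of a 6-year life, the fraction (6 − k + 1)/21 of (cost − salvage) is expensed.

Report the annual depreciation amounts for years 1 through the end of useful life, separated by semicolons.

Depreciable base = $29,762 − $4,100 = $25,662.
Sum of the years' digits = 6+5+4+3+2+1 = 21.
Year 1: $25,662 × 6/21 = $7,332. Book value $22,430.
Year 2: $25,662 × 5/21 = $6,110. Book value $16,320.
Year 3: $25,662 × 4/21 = $4,888. Book value $11,432.
Year 4: $25,662 × 3/21 = $3,666. Book value $7,766.
Year 5: $25,662 × 2/21 = $2,444. Book value $5,322.
Year 6: $25,662 × 1/21 = $1,222. Book value $4,100.

$7,332; $6,110; $4,888; $3,666; $2,444; $1,222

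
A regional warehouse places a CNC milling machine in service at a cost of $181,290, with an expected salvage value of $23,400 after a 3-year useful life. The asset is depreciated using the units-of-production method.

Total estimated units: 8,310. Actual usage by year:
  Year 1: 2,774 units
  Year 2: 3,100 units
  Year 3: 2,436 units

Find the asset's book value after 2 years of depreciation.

$69,684

Depreciable base = $181,290 − $23,400 = $157,890.
Rate = $157,890 / 8,310 units = $19 per unit.
Year 1: 2,774 × $19 = $52,706. Book value $128,584.
Year 2: 3,100 × $19 = $58,900. Book value $69,684.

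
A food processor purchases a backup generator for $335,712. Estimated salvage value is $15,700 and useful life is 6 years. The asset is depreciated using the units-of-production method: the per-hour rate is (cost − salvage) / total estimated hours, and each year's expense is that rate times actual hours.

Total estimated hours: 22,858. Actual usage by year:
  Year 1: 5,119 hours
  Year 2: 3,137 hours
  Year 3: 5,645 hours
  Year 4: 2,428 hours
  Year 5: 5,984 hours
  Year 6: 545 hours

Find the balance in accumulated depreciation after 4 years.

Depreciable base = $335,712 − $15,700 = $320,012.
Rate = $320,012 / 22,858 hours = $14 per hour.
Year 1: 5,119 × $14 = $71,666. Book value $264,046.
Year 2: 3,137 × $14 = $43,918. Book value $220,128.
Year 3: 5,645 × $14 = $79,030. Book value $141,098.
Year 4: 2,428 × $14 = $33,992. Book value $107,106.
Accumulated through year 4 = $335,712 − $107,106 = $228,606.

$228,606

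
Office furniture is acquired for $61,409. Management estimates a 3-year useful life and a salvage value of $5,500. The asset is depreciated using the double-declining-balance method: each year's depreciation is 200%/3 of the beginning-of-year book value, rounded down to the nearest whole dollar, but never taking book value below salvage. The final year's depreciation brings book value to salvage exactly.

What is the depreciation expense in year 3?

Depreciable base = $61,409 − $5,500 = $55,909.
Year 1: ⌊$61,409 × 200%/3⌋ = $40,939. Book value $20,470.
Year 2: ⌊$20,470 × 200%/3⌋ = $13,646. Book value $6,824.
Year 3 (final): $6,824 − $5,500 = $1,324. Book value $5,500.

$1,324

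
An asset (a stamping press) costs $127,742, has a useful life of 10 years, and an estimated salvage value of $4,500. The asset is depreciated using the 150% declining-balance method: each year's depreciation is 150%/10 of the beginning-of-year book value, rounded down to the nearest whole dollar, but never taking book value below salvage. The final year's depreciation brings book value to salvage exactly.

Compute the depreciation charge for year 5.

Depreciable base = $127,742 − $4,500 = $123,242.
Year 1: ⌊$127,742 × 150%/10⌋ = $19,161. Book value $108,581.
Year 2: ⌊$108,581 × 150%/10⌋ = $16,287. Book value $92,294.
Year 3: ⌊$92,294 × 150%/10⌋ = $13,844. Book value $78,450.
Year 4: ⌊$78,450 × 150%/10⌋ = $11,767. Book value $66,683.
Year 5: ⌊$66,683 × 150%/10⌋ = $10,002. Book value $56,681.

$10,002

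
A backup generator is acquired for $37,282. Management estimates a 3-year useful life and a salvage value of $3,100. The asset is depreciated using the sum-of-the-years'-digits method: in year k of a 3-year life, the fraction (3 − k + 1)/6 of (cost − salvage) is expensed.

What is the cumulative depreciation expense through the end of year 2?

$28,485

Depreciable base = $37,282 − $3,100 = $34,182.
Sum of the years' digits = 3+2+1 = 6.
Year 1: $34,182 × 3/6 = $17,091. Book value $20,191.
Year 2: $34,182 × 2/6 = $11,394. Book value $8,797.
Accumulated through year 2 = $37,282 − $8,797 = $28,485.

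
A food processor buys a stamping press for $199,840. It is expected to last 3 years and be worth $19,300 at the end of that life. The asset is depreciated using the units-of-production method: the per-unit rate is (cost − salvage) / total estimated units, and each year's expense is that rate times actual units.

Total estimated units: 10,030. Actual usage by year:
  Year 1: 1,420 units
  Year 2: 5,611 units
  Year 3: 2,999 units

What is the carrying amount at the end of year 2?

Depreciable base = $199,840 − $19,300 = $180,540.
Rate = $180,540 / 10,030 units = $18 per unit.
Year 1: 1,420 × $18 = $25,560. Book value $174,280.
Year 2: 5,611 × $18 = $100,998. Book value $73,282.

$73,282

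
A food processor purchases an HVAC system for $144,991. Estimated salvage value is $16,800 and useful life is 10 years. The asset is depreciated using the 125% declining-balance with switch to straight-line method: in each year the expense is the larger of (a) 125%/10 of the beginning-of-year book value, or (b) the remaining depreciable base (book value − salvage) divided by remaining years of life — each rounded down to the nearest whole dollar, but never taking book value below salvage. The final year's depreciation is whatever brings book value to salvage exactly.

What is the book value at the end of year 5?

Depreciable base = $144,991 − $16,800 = $128,191.
Year 1: DB = ⌊$144,991 × 125%/10⌋ = $18,123; SL = ⌊$128,191/10⌋ = $12,819 → take DB $18,123. Book value $126,868.
Year 2: DB = ⌊$126,868 × 125%/10⌋ = $15,858; SL = ⌊$110,068/9⌋ = $12,229 → take DB $15,858. Book value $111,010.
Year 3: DB = ⌊$111,010 × 125%/10⌋ = $13,876; SL = ⌊$94,210/8⌋ = $11,776 → take DB $13,876. Book value $97,134.
Year 4: DB = ⌊$97,134 × 125%/10⌋ = $12,141; SL = ⌊$80,334/7⌋ = $11,476 → take DB $12,141. Book value $84,993.
Year 5: DB = ⌊$84,993 × 125%/10⌋ = $10,624; SL = ⌊$68,193/6⌋ = $11,365 → take SL $11,365. Book value $73,628.

$73,628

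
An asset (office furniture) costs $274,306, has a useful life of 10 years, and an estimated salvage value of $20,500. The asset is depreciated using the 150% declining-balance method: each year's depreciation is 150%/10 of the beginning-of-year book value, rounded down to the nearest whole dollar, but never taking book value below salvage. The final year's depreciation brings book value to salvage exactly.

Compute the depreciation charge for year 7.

$15,518

Depreciable base = $274,306 − $20,500 = $253,806.
Year 1: ⌊$274,306 × 150%/10⌋ = $41,145. Book value $233,161.
Year 2: ⌊$233,161 × 150%/10⌋ = $34,974. Book value $198,187.
Year 3: ⌊$198,187 × 150%/10⌋ = $29,728. Book value $168,459.
Year 4: ⌊$168,459 × 150%/10⌋ = $25,268. Book value $143,191.
Year 5: ⌊$143,191 × 150%/10⌋ = $21,478. Book value $121,713.
Year 6: ⌊$121,713 × 150%/10⌋ = $18,256. Book value $103,457.
Year 7: ⌊$103,457 × 150%/10⌋ = $15,518. Book value $87,939.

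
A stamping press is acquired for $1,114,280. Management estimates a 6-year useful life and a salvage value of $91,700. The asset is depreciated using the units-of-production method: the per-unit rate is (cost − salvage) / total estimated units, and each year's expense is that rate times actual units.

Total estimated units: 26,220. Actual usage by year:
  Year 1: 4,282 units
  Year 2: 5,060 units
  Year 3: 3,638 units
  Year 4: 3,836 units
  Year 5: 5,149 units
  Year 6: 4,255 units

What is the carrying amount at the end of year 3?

$608,060

Depreciable base = $1,114,280 − $91,700 = $1,022,580.
Rate = $1,022,580 / 26,220 units = $39 per unit.
Year 1: 4,282 × $39 = $166,998. Book value $947,282.
Year 2: 5,060 × $39 = $197,340. Book value $749,942.
Year 3: 3,638 × $39 = $141,882. Book value $608,060.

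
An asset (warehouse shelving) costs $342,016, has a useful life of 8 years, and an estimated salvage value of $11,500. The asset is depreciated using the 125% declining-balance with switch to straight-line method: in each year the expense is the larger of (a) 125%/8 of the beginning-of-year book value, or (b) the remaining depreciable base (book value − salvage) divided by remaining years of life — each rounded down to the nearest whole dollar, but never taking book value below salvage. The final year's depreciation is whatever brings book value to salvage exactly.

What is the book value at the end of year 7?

$50,165

Depreciable base = $342,016 − $11,500 = $330,516.
Year 1: DB = ⌊$342,016 × 125%/8⌋ = $53,440; SL = ⌊$330,516/8⌋ = $41,314 → take DB $53,440. Book value $288,576.
Year 2: DB = ⌊$288,576 × 125%/8⌋ = $45,090; SL = ⌊$277,076/7⌋ = $39,582 → take DB $45,090. Book value $243,486.
Year 3: DB = ⌊$243,486 × 125%/8⌋ = $38,044; SL = ⌊$231,986/6⌋ = $38,664 → take SL $38,664. Book value $204,822.
Year 4: DB = ⌊$204,822 × 125%/8⌋ = $32,003; SL = ⌊$193,322/5⌋ = $38,664 → take SL $38,664. Book value $166,158.
Year 5: DB = ⌊$166,158 × 125%/8⌋ = $25,962; SL = ⌊$154,658/4⌋ = $38,664 → take SL $38,664. Book value $127,494.
Year 6: DB = ⌊$127,494 × 125%/8⌋ = $19,920; SL = ⌊$115,994/3⌋ = $38,664 → take SL $38,664. Book value $88,830.
Year 7: DB = ⌊$88,830 × 125%/8⌋ = $13,879; SL = ⌊$77,330/2⌋ = $38,665 → take SL $38,665. Book value $50,165.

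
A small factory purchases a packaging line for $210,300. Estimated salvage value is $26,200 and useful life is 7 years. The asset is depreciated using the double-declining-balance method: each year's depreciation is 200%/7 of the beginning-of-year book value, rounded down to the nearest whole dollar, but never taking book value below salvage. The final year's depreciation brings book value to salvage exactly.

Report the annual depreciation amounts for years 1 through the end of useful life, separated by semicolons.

Depreciable base = $210,300 − $26,200 = $184,100.
Year 1: ⌊$210,300 × 200%/7⌋ = $60,085. Book value $150,215.
Year 2: ⌊$150,215 × 200%/7⌋ = $42,918. Book value $107,297.
Year 3: ⌊$107,297 × 200%/7⌋ = $30,656. Book value $76,641.
Year 4: ⌊$76,641 × 200%/7⌋ = $21,897. Book value $54,744.
Year 5: ⌊$54,744 × 200%/7⌋ = $15,641. Book value $39,103.
Year 6: ⌊$39,103 × 200%/7⌋ = $11,172. Book value $27,931.
Year 7 (final): $27,931 − $26,200 = $1,731. Book value $26,200.

$60,085; $42,918; $30,656; $21,897; $15,641; $11,172; $1,731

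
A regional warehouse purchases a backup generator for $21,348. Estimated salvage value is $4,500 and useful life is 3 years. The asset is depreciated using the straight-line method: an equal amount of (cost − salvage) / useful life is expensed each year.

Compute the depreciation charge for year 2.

Depreciable base = $21,348 − $4,500 = $16,848.
Annual expense = $16,848 / 3 = $5,616.

$5,616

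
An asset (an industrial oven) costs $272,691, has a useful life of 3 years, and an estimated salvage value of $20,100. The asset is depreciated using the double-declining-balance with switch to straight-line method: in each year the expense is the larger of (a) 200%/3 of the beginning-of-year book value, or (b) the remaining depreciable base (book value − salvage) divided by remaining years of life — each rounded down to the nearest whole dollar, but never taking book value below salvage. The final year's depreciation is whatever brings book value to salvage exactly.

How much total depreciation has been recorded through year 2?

Depreciable base = $272,691 − $20,100 = $252,591.
Year 1: DB = ⌊$272,691 × 200%/3⌋ = $181,794; SL = ⌊$252,591/3⌋ = $84,197 → take DB $181,794. Book value $90,897.
Year 2: DB = ⌊$90,897 × 200%/3⌋ = $60,598; SL = ⌊$70,797/2⌋ = $35,398 → take DB $60,598. Book value $30,299.
Accumulated through year 2 = $272,691 − $30,299 = $242,392.

$242,392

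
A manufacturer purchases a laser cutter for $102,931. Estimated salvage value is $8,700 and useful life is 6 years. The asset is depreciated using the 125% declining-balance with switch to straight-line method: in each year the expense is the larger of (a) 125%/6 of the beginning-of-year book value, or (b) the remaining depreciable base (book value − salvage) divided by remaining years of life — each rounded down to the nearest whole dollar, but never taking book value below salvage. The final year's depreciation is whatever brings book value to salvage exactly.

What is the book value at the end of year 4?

Depreciable base = $102,931 − $8,700 = $94,231.
Year 1: DB = ⌊$102,931 × 125%/6⌋ = $21,443; SL = ⌊$94,231/6⌋ = $15,705 → take DB $21,443. Book value $81,488.
Year 2: DB = ⌊$81,488 × 125%/6⌋ = $16,976; SL = ⌊$72,788/5⌋ = $14,557 → take DB $16,976. Book value $64,512.
Year 3: DB = ⌊$64,512 × 125%/6⌋ = $13,440; SL = ⌊$55,812/4⌋ = $13,953 → take SL $13,953. Book value $50,559.
Year 4: DB = ⌊$50,559 × 125%/6⌋ = $10,533; SL = ⌊$41,859/3⌋ = $13,953 → take SL $13,953. Book value $36,606.

$36,606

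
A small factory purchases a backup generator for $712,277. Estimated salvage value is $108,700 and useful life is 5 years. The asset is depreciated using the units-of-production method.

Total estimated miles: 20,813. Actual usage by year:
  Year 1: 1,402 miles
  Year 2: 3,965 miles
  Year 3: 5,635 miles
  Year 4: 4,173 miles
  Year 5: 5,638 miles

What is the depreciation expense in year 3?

Depreciable base = $712,277 − $108,700 = $603,577.
Rate = $603,577 / 20,813 miles = $29 per mile.
Year 1: 1,402 × $29 = $40,658. Book value $671,619.
Year 2: 3,965 × $29 = $114,985. Book value $556,634.
Year 3: 5,635 × $29 = $163,415. Book value $393,219.

$163,415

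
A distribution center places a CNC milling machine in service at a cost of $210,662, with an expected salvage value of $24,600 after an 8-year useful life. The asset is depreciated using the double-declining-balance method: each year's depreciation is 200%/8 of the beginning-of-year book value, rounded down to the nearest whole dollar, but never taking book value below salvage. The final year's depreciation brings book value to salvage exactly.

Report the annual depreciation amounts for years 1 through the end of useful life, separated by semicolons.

Depreciable base = $210,662 − $24,600 = $186,062.
Year 1: ⌊$210,662 × 200%/8⌋ = $52,665. Book value $157,997.
Year 2: ⌊$157,997 × 200%/8⌋ = $39,499. Book value $118,498.
Year 3: ⌊$118,498 × 200%/8⌋ = $29,624. Book value $88,874.
Year 4: ⌊$88,874 × 200%/8⌋ = $22,218. Book value $66,656.
Year 5: ⌊$66,656 × 200%/8⌋ = $16,664. Book value $49,992.
Year 6: ⌊$49,992 × 200%/8⌋ = $12,498. Book value $37,494.
Year 7: ⌊$37,494 × 200%/8⌋ = $9,373. Book value $28,121.
Year 8 (final): $28,121 − $24,600 = $3,521. Book value $24,600.

$52,665; $39,499; $29,624; $22,218; $16,664; $12,498; $9,373; $3,521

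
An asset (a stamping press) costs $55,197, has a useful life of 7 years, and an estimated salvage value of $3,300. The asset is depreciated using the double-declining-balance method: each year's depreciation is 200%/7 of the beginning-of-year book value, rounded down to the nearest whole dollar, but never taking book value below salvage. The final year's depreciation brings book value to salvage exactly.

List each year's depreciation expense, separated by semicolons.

$15,770; $11,264; $8,046; $5,747; $4,105; $2,932; $4,033

Depreciable base = $55,197 − $3,300 = $51,897.
Year 1: ⌊$55,197 × 200%/7⌋ = $15,770. Book value $39,427.
Year 2: ⌊$39,427 × 200%/7⌋ = $11,264. Book value $28,163.
Year 3: ⌊$28,163 × 200%/7⌋ = $8,046. Book value $20,117.
Year 4: ⌊$20,117 × 200%/7⌋ = $5,747. Book value $14,370.
Year 5: ⌊$14,370 × 200%/7⌋ = $4,105. Book value $10,265.
Year 6: ⌊$10,265 × 200%/7⌋ = $2,932. Book value $7,333.
Year 7 (final): $7,333 − $3,300 = $4,033. Book value $3,300.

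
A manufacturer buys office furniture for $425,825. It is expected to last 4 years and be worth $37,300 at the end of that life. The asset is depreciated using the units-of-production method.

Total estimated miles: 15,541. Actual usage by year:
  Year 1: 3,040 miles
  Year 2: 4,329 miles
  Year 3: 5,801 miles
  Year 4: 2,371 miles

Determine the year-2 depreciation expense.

$108,225

Depreciable base = $425,825 − $37,300 = $388,525.
Rate = $388,525 / 15,541 miles = $25 per mile.
Year 1: 3,040 × $25 = $76,000. Book value $349,825.
Year 2: 4,329 × $25 = $108,225. Book value $241,600.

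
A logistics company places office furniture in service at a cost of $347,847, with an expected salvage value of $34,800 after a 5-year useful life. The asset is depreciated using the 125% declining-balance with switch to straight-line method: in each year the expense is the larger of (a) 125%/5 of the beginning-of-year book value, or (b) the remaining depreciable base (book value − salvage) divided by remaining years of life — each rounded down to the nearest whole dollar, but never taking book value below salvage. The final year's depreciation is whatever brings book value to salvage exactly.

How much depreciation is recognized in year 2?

$65,221

Depreciable base = $347,847 − $34,800 = $313,047.
Year 1: DB = ⌊$347,847 × 125%/5⌋ = $86,961; SL = ⌊$313,047/5⌋ = $62,609 → take DB $86,961. Book value $260,886.
Year 2: DB = ⌊$260,886 × 125%/5⌋ = $65,221; SL = ⌊$226,086/4⌋ = $56,521 → take DB $65,221. Book value $195,665.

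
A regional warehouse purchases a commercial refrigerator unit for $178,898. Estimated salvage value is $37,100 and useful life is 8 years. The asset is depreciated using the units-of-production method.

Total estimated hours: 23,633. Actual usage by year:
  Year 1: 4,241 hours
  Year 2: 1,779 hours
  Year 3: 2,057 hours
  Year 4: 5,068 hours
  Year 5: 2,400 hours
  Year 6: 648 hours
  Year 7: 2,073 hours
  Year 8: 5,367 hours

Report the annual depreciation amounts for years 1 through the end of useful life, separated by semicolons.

$25,446; $10,674; $12,342; $30,408; $14,400; $3,888; $12,438; $32,202

Depreciable base = $178,898 − $37,100 = $141,798.
Rate = $141,798 / 23,633 hours = $6 per hour.
Year 1: 4,241 × $6 = $25,446. Book value $153,452.
Year 2: 1,779 × $6 = $10,674. Book value $142,778.
Year 3: 2,057 × $6 = $12,342. Book value $130,436.
Year 4: 5,068 × $6 = $30,408. Book value $100,028.
Year 5: 2,400 × $6 = $14,400. Book value $85,628.
Year 6: 648 × $6 = $3,888. Book value $81,740.
Year 7: 2,073 × $6 = $12,438. Book value $69,302.
Year 8: 5,367 × $6 = $32,202. Book value $37,100.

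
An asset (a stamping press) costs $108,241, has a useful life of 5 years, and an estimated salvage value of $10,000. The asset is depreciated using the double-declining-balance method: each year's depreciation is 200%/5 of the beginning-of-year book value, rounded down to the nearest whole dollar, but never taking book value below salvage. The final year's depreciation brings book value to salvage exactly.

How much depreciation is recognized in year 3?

$15,586

Depreciable base = $108,241 − $10,000 = $98,241.
Year 1: ⌊$108,241 × 200%/5⌋ = $43,296. Book value $64,945.
Year 2: ⌊$64,945 × 200%/5⌋ = $25,978. Book value $38,967.
Year 3: ⌊$38,967 × 200%/5⌋ = $15,586. Book value $23,381.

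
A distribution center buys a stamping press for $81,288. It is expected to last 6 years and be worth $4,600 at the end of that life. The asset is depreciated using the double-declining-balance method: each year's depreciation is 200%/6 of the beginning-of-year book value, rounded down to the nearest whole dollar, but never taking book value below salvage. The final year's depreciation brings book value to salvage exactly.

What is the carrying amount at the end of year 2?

Depreciable base = $81,288 − $4,600 = $76,688.
Year 1: ⌊$81,288 × 200%/6⌋ = $27,096. Book value $54,192.
Year 2: ⌊$54,192 × 200%/6⌋ = $18,064. Book value $36,128.

$36,128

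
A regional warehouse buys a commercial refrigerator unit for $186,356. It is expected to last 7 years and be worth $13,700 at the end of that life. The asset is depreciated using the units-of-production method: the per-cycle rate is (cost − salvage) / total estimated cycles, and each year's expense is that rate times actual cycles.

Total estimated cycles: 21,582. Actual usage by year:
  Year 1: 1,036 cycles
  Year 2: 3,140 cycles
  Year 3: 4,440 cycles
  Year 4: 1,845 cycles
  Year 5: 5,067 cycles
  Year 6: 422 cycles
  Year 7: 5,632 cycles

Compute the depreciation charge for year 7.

Depreciable base = $186,356 − $13,700 = $172,656.
Rate = $172,656 / 21,582 cycles = $8 per cycle.
Year 1: 1,036 × $8 = $8,288. Book value $178,068.
Year 2: 3,140 × $8 = $25,120. Book value $152,948.
Year 3: 4,440 × $8 = $35,520. Book value $117,428.
Year 4: 1,845 × $8 = $14,760. Book value $102,668.
Year 5: 5,067 × $8 = $40,536. Book value $62,132.
Year 6: 422 × $8 = $3,376. Book value $58,756.
Year 7: 5,632 × $8 = $45,056. Book value $13,700.

$45,056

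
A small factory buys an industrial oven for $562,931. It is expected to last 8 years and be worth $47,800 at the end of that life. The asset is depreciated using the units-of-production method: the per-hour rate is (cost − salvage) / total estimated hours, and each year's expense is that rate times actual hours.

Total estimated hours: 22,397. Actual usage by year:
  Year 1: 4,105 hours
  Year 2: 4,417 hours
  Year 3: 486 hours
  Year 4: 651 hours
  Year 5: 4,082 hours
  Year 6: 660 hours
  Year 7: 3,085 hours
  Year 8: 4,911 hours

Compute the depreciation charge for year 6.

$15,180

Depreciable base = $562,931 − $47,800 = $515,131.
Rate = $515,131 / 22,397 hours = $23 per hour.
Year 1: 4,105 × $23 = $94,415. Book value $468,516.
Year 2: 4,417 × $23 = $101,591. Book value $366,925.
Year 3: 486 × $23 = $11,178. Book value $355,747.
Year 4: 651 × $23 = $14,973. Book value $340,774.
Year 5: 4,082 × $23 = $93,886. Book value $246,888.
Year 6: 660 × $23 = $15,180. Book value $231,708.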